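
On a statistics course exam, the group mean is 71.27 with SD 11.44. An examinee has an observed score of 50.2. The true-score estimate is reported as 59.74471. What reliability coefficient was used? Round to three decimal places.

0.547

T̂ = ρX + (1 − ρ)μ  ⇒  T̂ − μ = ρ(X − μ)
ρ = (T̂ − μ)/(X − μ) = (59.74471 − 71.27) / (50.2 − 71.27) = -11.52529 / -21.07 = 0.54700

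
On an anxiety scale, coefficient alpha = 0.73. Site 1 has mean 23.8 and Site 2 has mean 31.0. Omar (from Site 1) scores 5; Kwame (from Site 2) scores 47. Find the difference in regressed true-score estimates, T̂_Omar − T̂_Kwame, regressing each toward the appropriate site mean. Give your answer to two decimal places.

-32.60

T̂_Omar = 0.73(5) + 0.27(23.8) = 10.0760
T̂_Kwame = 0.73(47) + 0.27(31.0) = 42.6800
Difference = 10.0760 − 42.6800 = -32.6040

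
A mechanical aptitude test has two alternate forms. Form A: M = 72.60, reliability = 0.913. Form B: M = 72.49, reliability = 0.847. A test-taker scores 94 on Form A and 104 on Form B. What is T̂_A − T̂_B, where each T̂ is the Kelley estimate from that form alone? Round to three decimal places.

-7.041

T̂_A = 0.913(94) + 0.087(72.60) = 92.13820
T̂_B = 0.847(104) + 0.153(72.49) = 99.17897
T̂_A − T̂_B = -7.04077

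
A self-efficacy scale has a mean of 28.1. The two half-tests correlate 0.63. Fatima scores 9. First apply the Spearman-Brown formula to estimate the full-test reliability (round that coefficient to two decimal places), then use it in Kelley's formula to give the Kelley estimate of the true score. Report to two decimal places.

Spearman-Brown: ρ = 2r/(1 + r) = 2(0.63)/(1 + 0.63) = 1.260/1.63 = 0.7730 → 0.77
Kelley's formula gives T̂ = 0.77·9 + 0.23·28.1 = 6.93 + 6.463 = 13.393.

13.39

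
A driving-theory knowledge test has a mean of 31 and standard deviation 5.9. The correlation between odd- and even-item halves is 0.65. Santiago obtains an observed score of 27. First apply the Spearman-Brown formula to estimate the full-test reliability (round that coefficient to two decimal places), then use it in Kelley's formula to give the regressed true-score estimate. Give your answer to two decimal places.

Spearman-Brown: ρ = 2r/(1 + r) = 2(0.65)/(1 + 0.65) = 1.300/1.65 = 0.7879 → 0.79
T̂ = ρX + (1 − ρ)μ
  = 0.79 × 27 + 0.21 × 31
  = 21.33 + 6.51
  = 27.840
  ≈ 27.84

27.84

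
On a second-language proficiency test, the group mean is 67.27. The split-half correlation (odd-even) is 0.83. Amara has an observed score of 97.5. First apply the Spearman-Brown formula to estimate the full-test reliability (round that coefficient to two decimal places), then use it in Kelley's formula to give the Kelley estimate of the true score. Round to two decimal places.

94.78

Spearman-Brown: ρ = 2r/(1 + r) = 2(0.83)/(1 + 0.83) = 1.660/1.83 = 0.9071 → 0.91
T̂ = ρX + (1 − ρ)μ
  = 0.91 × 97.5 + 0.09 × 67.27
  = 88.725 + 6.0543
  = 94.779
  ≈ 94.78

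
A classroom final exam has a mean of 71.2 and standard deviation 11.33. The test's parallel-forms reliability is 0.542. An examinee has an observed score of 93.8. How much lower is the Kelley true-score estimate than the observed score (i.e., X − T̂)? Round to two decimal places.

Regress the observed score toward the mean by the unreliability: T̂ = 0.542·93.8 + 0.458·71.2 = 50.8396 + 32.6096 = 83.4492.
X − T̂ = 93.8 − 83.449 = 10.351 → 10.35

10.35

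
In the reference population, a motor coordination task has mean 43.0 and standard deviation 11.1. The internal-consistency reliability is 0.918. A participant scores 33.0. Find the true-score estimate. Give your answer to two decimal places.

Regress the observed score toward the mean by the unreliability: T̂ = 0.918·33.0 + 0.082·43.0 = 30.2940 + 3.5260 = 33.820.

33.82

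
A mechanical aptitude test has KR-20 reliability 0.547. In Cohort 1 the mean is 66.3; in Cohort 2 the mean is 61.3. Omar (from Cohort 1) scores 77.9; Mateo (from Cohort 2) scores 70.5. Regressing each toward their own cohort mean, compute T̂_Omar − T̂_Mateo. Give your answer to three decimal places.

T̂_Omar = 0.547(77.9) + 0.453(66.3) = 72.64520
T̂_Mateo = 0.547(70.5) + 0.453(61.3) = 66.33240
Difference = 72.64520 − 66.33240 = 6.31280

6.313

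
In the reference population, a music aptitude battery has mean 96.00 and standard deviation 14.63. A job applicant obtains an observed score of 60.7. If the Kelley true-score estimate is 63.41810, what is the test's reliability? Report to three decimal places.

0.923

T̂ = ρX + (1 − ρ)μ  ⇒  T̂ − μ = ρ(X − μ)
ρ = (T̂ − μ)/(X − μ) = (63.41810 − 96.00) / (60.7 − 96.00) = -32.58190 / -35.30 = 0.92300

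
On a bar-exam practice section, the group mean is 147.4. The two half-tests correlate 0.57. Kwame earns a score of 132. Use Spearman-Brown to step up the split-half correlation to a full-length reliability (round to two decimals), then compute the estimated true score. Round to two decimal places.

136.16

Spearman-Brown: ρ = 2r/(1 + r) = 2(0.57)/(1 + 0.57) = 1.140/1.57 = 0.7261 → 0.73
T̂ = ρX + (1 − ρ)μ
  = 0.73 × 132 + 0.27 × 147.4
  = 96.36 + 39.798
  = 136.158
  ≈ 136.16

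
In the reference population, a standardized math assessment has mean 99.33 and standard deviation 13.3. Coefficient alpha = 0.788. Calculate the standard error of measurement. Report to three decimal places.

6.124

SEM = SD · √(1 − ρ) = 13.3 × √0.212 = 13.3 × 0.4604 = 6.1238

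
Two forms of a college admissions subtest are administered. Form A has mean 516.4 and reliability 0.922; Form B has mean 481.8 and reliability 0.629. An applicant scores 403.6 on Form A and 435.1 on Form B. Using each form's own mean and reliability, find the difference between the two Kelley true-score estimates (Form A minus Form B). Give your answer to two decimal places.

-40.03

T̂_A = 0.922(403.6) + 0.078(516.4) = 412.3984
T̂_B = 0.629(435.1) + 0.371(481.8) = 452.4257
T̂_A − T̂_B = -40.0273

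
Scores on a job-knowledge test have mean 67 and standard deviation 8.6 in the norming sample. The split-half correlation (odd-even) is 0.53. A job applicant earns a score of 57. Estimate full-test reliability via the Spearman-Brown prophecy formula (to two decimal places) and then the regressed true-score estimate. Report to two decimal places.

Spearman-Brown: ρ = 2r/(1 + r) = 2(0.53)/(1 + 0.53) = 1.060/1.53 = 0.6928 → 0.69
T̂ = ρX + (1 − ρ)μ
  = 0.69 × 57 + 0.31 × 67
  = 39.33 + 20.77
  = 60.100
  ≈ 60.10

60.10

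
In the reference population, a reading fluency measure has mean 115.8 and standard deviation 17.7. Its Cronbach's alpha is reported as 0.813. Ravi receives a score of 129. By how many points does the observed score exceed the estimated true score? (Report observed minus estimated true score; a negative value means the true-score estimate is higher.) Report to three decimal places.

T̂ = ρX + (1 − ρ)μ
  = 0.813 × 129 + 0.187 × 115.8
  = 104.877 + 21.6546
  = 126.53160
  ≈ 126.5316
X − T̂ = 129 − 126.5316 = 2.4684 → 2.468

2.468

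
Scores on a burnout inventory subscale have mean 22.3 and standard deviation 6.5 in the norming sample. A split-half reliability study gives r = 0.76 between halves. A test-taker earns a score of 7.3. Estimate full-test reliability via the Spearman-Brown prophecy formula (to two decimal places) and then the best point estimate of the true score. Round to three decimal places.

9.400

Spearman-Brown: ρ = 2r/(1 + r) = 2(0.76)/(1 + 0.76) = 1.520/1.76 = 0.8636 → 0.86
T̂ = 0.86(7.3) + 0.14(22.3) = 6.278 + 3.122 = 9.4000 → 9.400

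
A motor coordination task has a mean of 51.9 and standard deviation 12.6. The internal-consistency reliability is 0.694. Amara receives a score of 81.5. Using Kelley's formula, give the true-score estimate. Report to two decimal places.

72.44

T̂ = 0.694(81.5) + 0.306(51.9) = 56.5610 + 15.8814 = 72.442 → 72.44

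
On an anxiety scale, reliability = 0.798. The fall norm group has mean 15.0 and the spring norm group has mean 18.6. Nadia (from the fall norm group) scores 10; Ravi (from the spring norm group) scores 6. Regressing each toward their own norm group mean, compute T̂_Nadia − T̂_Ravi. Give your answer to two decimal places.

T̂_Nadia = 0.798(10) + 0.202(15.0) = 11.0100
T̂_Ravi = 0.798(6) + 0.202(18.6) = 8.5452
Difference = 11.0100 − 8.5452 = 2.4648

2.46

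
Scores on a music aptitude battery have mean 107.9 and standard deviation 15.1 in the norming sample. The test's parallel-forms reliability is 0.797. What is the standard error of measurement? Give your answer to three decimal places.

SEM = SD · √(1 − ρ) = 15.1 × √0.203 = 15.1 × 0.4506 = 6.8034

6.803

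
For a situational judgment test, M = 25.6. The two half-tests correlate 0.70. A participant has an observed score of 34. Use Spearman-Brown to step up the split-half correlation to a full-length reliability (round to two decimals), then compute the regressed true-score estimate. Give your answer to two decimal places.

32.49

Spearman-Brown: ρ = 2r/(1 + r) = 2(0.70)/(1 + 0.70) = 1.400/1.70 = 0.8235 → 0.82
T̂ = ρX + (1 − ρ)μ
  = 0.82 × 34 + 0.18 × 25.6
  = 27.88 + 4.608
  = 32.488
  ≈ 32.49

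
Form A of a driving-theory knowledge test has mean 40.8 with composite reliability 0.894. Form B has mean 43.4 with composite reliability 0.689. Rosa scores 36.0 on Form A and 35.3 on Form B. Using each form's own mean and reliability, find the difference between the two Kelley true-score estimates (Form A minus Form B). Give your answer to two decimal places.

-1.31

T̂_A = 0.894(36.0) + 0.106(40.8) = 36.5088
T̂_B = 0.689(35.3) + 0.311(43.4) = 37.8191
T̂_A − T̂_B = -1.3103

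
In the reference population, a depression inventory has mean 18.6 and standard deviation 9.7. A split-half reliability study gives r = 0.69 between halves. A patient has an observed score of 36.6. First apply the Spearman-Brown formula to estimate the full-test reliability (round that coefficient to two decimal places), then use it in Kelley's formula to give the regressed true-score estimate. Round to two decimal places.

Spearman-Brown: ρ = 2r/(1 + r) = 2(0.69)/(1 + 0.69) = 1.380/1.69 = 0.8166 → 0.82
Regress the observed score toward the mean by the unreliability: T̂ = 0.82·36.6 + 0.18·18.6 = 30.012 + 3.348 = 33.360.

33.36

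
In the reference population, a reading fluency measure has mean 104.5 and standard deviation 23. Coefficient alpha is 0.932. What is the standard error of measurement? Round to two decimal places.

6.00

SEM = SD · √(1 − ρ) = 23 × √0.068 = 23 × 0.2608 = 5.998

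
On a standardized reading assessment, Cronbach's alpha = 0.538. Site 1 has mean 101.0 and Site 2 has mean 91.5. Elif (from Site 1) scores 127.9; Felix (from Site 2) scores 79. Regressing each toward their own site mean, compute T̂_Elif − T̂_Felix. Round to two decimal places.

T̂_Elif = 0.538(127.9) + 0.462(101.0) = 115.4722
T̂_Felix = 0.538(79) + 0.462(91.5) = 84.7750
Difference = 115.4722 − 84.7750 = 30.6972

30.70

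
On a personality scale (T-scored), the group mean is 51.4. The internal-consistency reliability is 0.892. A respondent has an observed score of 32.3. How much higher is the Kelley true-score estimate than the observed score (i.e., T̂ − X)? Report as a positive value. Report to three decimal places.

T̂ = 0.892(32.3) + 0.108(51.4) = 28.8116 + 5.5512 = 34.36280 → 34.3628
T̂ − X = 34.3628 − 32.3 = 2.0628 → 2.063

2.063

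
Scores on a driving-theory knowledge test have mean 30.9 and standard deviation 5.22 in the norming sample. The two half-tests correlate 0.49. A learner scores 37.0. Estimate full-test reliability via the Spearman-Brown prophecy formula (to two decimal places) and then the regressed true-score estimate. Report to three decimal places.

Spearman-Brown: ρ = 2r/(1 + r) = 2(0.49)/(1 + 0.49) = 0.980/1.49 = 0.6577 → 0.66
T̂ = 0.66(37.0) + 0.34(30.9) = 24.420 + 10.506 = 34.9260 → 34.926

34.926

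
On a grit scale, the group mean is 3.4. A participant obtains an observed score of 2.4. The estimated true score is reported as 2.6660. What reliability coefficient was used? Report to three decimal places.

T̂ = ρX + (1 − ρ)μ  ⇒  T̂ − μ = ρ(X − μ)
ρ = (T̂ − μ)/(X − μ) = (2.6660 − 3.4) / (2.4 − 3.4) = -0.7340 / -1.0 = 0.73400

0.734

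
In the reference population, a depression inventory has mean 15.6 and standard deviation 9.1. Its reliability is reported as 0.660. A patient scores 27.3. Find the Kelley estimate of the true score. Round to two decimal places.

T̂ = 0.660(27.3) + 0.340(15.6) = 18.0180 + 5.3040 = 23.322 → 23.32

23.32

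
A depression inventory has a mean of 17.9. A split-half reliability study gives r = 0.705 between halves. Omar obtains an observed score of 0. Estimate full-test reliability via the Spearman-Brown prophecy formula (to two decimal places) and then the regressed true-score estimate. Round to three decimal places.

3.043

Spearman-Brown: ρ = 2r/(1 + r) = 2(0.705)/(1 + 0.705) = 1.4100/1.705 = 0.8270 → 0.83
T̂ = ρX + (1 − ρ)μ
  = 0.83 × 0 + 0.17 × 17.9
  = 0.00 + 3.043
  = 3.0430
  ≈ 3.043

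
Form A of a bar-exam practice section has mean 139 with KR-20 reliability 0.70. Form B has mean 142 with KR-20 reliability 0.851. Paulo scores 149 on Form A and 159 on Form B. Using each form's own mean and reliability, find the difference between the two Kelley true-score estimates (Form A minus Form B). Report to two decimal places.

T̂_A = 0.70(149) + 0.30(139) = 146.0000
T̂_B = 0.851(159) + 0.149(142) = 156.4670
T̂_A − T̂_B = -10.4670

-10.47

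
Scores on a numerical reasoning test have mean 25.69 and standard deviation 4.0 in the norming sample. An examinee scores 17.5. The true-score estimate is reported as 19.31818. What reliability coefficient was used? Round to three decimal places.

T̂ = ρX + (1 − ρ)μ  ⇒  T̂ − μ = ρ(X − μ)
ρ = (T̂ − μ)/(X − μ) = (19.31818 − 25.69) / (17.5 − 25.69) = -6.37182 / -8.19 = 0.77800

0.778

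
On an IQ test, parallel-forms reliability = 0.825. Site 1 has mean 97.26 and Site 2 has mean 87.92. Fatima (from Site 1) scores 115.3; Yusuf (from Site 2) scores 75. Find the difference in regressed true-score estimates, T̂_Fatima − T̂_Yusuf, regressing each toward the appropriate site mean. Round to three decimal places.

34.882

T̂_Fatima = 0.825(115.3) + 0.175(97.26) = 112.14300
T̂_Yusuf = 0.825(75) + 0.175(87.92) = 77.26100
Difference = 112.14300 − 77.26100 = 34.88200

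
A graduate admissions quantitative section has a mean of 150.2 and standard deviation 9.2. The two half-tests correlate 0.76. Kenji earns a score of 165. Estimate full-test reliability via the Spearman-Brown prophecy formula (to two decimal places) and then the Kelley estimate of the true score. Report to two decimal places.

162.93

Spearman-Brown: ρ = 2r/(1 + r) = 2(0.76)/(1 + 0.76) = 1.520/1.76 = 0.8636 → 0.86
T̂ = 0.86(165) + 0.14(150.2) = 141.90 + 21.028 = 162.928 → 162.93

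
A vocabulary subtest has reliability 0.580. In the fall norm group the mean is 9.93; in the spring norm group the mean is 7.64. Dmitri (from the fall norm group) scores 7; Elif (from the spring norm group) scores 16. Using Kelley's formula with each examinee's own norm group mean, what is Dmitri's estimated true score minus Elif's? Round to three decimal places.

-4.258

T̂_Dmitri = 0.580(7) + 0.420(9.93) = 8.23060
T̂_Elif = 0.580(16) + 0.420(7.64) = 12.48880
Difference = 8.23060 − 12.48880 = -4.25820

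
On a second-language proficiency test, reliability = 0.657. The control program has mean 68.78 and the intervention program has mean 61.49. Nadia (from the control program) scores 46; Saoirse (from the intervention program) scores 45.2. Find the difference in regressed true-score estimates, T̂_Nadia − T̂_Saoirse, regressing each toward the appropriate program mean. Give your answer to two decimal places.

3.03

T̂_Nadia = 0.657(46) + 0.343(68.78) = 53.8135
T̂_Saoirse = 0.657(45.2) + 0.343(61.49) = 50.7875
Difference = 53.8135 − 50.7875 = 3.0261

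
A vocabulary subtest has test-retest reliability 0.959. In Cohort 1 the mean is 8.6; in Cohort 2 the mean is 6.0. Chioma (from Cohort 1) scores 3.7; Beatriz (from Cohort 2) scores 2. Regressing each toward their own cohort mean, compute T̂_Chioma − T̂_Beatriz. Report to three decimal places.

T̂_Chioma = 0.959(3.7) + 0.041(8.6) = 3.90090
T̂_Beatriz = 0.959(2) + 0.041(6.0) = 2.16400
Difference = 3.90090 − 2.16400 = 1.73690

1.737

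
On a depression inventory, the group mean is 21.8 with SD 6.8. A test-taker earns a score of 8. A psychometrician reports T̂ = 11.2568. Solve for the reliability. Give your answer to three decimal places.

T̂ = ρX + (1 − ρ)μ  ⇒  T̂ − μ = ρ(X − μ)
ρ = (T̂ − μ)/(X − μ) = (11.2568 − 21.8) / (8 − 21.8) = -10.5432 / -13.8 = 0.76400

0.764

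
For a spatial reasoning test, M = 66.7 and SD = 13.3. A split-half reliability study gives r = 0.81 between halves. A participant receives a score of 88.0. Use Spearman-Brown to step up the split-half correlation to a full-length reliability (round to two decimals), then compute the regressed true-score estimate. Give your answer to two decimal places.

Spearman-Brown: ρ = 2r/(1 + r) = 2(0.81)/(1 + 0.81) = 1.620/1.81 = 0.8950 → 0.90
T̂ = ρX + (1 − ρ)μ
  = 0.90 × 88.0 + 0.10 × 66.7
  = 79.200 + 6.670
  = 85.870
  ≈ 85.87

85.87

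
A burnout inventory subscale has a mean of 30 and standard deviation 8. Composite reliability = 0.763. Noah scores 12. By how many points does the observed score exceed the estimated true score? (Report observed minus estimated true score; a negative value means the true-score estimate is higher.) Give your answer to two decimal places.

-4.27

Weight the observed score by reliability and the mean by (1 − reliability): T̂ = 0.763·12 + 0.237·30 = 9.156 + 7.110 = 16.2660.
X − T̂ = 12 − 16.266 = -4.266 → -4.27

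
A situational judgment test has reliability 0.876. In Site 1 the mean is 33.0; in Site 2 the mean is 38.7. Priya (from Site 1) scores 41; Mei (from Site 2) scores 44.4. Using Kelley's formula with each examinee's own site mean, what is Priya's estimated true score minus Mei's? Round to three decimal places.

T̂_Priya = 0.876(41) + 0.124(33.0) = 40.00800
T̂_Mei = 0.876(44.4) + 0.124(38.7) = 43.69320
Difference = 40.00800 − 43.69320 = -3.68520

-3.685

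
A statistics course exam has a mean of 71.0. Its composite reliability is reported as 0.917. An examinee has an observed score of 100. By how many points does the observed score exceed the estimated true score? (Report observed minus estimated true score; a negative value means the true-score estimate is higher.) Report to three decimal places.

Weight the observed score by reliability and the mean by (1 − reliability): T̂ = 0.917·100 + 0.083·71.0 = 91.700 + 5.8930 = 97.59300.
X − T̂ = 100 − 97.5930 = 2.4070 → 2.407

2.407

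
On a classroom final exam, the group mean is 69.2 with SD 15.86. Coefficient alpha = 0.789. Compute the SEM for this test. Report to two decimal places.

SEM = SD · √(1 − ρ) = 15.86 × √0.211 = 15.86 × 0.4593 = 7.285

7.29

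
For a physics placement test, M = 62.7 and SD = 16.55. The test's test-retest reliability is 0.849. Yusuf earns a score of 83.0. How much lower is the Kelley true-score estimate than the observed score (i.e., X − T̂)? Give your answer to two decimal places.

Kelley's formula gives T̂ = 0.849·83.0 + 0.151·62.7 = 70.4670 + 9.4677 = 79.9347.
X − T̂ = 83.0 − 79.935 = 3.065 → 3.07

3.07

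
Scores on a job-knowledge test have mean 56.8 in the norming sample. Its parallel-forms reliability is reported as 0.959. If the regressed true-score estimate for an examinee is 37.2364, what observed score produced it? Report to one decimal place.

T̂ = ρX + (1 − ρ)μ  ⇒  X = (T̂ − (1 − ρ)μ) / ρ
X = (37.2364 − 0.041 × 56.8) / 0.959 = (37.2364 − 2.3288) / 0.959 = 34.9076 / 0.959 = 36.400

36.4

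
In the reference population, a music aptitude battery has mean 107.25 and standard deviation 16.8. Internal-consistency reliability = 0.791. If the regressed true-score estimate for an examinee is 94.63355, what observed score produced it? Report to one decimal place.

91.3

T̂ = ρX + (1 − ρ)μ  ⇒  X = (T̂ − (1 − ρ)μ) / ρ
X = (94.63355 − 0.209 × 107.25) / 0.791 = (94.63355 − 22.41525) / 0.791 = 72.21830 / 0.791 = 91.300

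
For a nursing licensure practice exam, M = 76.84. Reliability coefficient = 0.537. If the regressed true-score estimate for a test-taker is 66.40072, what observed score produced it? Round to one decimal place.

57.4

T̂ = ρX + (1 − ρ)μ  ⇒  X = (T̂ − (1 − ρ)μ) / ρ
X = (66.40072 − 0.463 × 76.84) / 0.537 = (66.40072 − 35.57692) / 0.537 = 30.82380 / 0.537 = 57.400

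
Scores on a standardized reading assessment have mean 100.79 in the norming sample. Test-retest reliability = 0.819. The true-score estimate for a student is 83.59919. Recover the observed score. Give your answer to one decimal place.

79.8

T̂ = ρX + (1 − ρ)μ  ⇒  X = (T̂ − (1 − ρ)μ) / ρ
X = (83.59919 − 0.181 × 100.79) / 0.819 = (83.59919 − 18.24299) / 0.819 = 65.35620 / 0.819 = 79.800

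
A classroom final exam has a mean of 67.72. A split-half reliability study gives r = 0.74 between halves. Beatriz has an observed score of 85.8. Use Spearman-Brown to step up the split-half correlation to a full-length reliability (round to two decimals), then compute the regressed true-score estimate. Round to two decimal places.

83.09

Spearman-Brown: ρ = 2r/(1 + r) = 2(0.74)/(1 + 0.74) = 1.480/1.74 = 0.8506 → 0.85
T̂ = 0.85(85.8) + 0.15(67.72) = 72.930 + 10.1580 = 83.088 → 83.09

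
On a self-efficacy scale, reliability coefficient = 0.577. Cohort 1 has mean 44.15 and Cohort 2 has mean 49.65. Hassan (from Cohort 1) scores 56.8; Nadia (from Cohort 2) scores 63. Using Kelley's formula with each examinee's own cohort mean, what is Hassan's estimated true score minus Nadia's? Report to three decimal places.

T̂_Hassan = 0.577(56.8) + 0.423(44.15) = 51.44905
T̂_Nadia = 0.577(63) + 0.423(49.65) = 57.35295
Difference = 51.44905 − 57.35295 = -5.90390

-5.904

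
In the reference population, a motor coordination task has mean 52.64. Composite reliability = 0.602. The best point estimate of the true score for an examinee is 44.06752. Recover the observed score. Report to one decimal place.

T̂ = ρX + (1 − ρ)μ  ⇒  X = (T̂ − (1 − ρ)μ) / ρ
X = (44.06752 − 0.398 × 52.64) / 0.602 = (44.06752 − 20.95072) / 0.602 = 23.11680 / 0.602 = 38.400

38.4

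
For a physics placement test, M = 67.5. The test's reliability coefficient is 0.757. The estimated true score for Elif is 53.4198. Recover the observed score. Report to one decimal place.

T̂ = ρX + (1 − ρ)μ  ⇒  X = (T̂ − (1 − ρ)μ) / ρ
X = (53.4198 − 0.243 × 67.5) / 0.757 = (53.4198 − 16.4025) / 0.757 = 37.0173 / 0.757 = 48.900

48.9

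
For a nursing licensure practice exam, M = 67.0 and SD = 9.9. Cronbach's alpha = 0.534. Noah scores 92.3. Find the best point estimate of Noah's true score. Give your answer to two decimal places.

80.51

T̂ = ρX + (1 − ρ)μ
  = 0.534 × 92.3 + 0.466 × 67.0
  = 49.2882 + 31.2220
  = 80.510
  ≈ 80.51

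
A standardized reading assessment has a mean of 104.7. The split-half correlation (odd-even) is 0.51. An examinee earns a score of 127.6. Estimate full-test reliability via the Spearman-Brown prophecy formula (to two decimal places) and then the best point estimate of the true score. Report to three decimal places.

120.272

Spearman-Brown: ρ = 2r/(1 + r) = 2(0.51)/(1 + 0.51) = 1.020/1.51 = 0.6755 → 0.68
T̂ = ρX + (1 − ρ)μ
  = 0.68 × 127.6 + 0.32 × 104.7
  = 86.768 + 33.504
  = 120.2720
  ≈ 120.272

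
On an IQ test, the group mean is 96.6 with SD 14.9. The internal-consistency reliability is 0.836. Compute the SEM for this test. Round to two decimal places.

SEM = SD · √(1 − ρ) = 14.9 × √0.164 = 14.9 × 0.4050 = 6.034

6.03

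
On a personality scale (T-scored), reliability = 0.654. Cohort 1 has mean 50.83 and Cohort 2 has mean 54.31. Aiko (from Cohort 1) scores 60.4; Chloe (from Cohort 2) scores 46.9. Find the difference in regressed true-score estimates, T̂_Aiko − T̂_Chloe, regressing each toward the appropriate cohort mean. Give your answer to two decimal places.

7.62

T̂_Aiko = 0.654(60.4) + 0.346(50.83) = 57.0888
T̂_Chloe = 0.654(46.9) + 0.346(54.31) = 49.4639
Difference = 57.0888 − 49.4639 = 7.6249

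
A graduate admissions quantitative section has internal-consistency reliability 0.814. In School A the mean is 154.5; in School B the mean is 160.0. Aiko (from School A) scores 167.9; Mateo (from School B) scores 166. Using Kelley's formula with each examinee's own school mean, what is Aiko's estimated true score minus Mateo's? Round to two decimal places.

T̂_Aiko = 0.814(167.9) + 0.186(154.5) = 165.4076
T̂_Mateo = 0.814(166) + 0.186(160.0) = 164.8840
Difference = 165.4076 − 164.8840 = 0.5236

0.52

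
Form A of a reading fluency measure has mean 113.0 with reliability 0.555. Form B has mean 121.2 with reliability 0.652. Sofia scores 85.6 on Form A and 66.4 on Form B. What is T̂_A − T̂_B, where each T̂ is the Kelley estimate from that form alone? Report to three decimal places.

12.323

T̂_A = 0.555(85.6) + 0.445(113.0) = 97.79300
T̂_B = 0.652(66.4) + 0.348(121.2) = 85.47040
T̂_A − T̂_B = 12.32260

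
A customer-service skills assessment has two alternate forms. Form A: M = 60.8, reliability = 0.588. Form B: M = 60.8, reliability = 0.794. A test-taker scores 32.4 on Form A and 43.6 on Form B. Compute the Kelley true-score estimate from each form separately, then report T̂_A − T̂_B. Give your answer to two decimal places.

T̂_A = 0.588(32.4) + 0.412(60.8) = 44.1008
T̂_B = 0.794(43.6) + 0.206(60.8) = 47.1432
T̂_A − T̂_B = -3.0424

-3.04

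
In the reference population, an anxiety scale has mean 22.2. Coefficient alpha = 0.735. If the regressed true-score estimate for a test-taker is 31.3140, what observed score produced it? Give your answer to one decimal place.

34.6

T̂ = ρX + (1 − ρ)μ  ⇒  X = (T̂ − (1 − ρ)μ) / ρ
X = (31.3140 − 0.265 × 22.2) / 0.735 = (31.3140 − 5.8830) / 0.735 = 25.4310 / 0.735 = 34.600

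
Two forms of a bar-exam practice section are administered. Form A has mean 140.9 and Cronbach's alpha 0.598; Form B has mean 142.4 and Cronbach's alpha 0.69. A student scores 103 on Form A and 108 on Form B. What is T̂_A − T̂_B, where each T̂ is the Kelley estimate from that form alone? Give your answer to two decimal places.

T̂_A = 0.598(103) + 0.402(140.9) = 118.2358
T̂_B = 0.69(108) + 0.31(142.4) = 118.6640
T̂_A − T̂_B = -0.4282

-0.43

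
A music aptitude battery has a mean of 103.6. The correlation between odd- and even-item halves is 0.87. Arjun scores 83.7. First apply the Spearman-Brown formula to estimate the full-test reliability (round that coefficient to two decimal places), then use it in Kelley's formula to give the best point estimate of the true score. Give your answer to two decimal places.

Spearman-Brown: ρ = 2r/(1 + r) = 2(0.87)/(1 + 0.87) = 1.740/1.87 = 0.9305 → 0.93
T̂ = ρX + (1 − ρ)μ
  = 0.93 × 83.7 + 0.07 × 103.6
  = 77.841 + 7.252
  = 85.093
  ≈ 85.09

85.09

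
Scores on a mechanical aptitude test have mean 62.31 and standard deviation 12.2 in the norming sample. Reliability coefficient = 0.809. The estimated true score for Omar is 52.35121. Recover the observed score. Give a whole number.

T̂ = ρX + (1 − ρ)μ  ⇒  X = (T̂ − (1 − ρ)μ) / ρ
X = (52.35121 − 0.191 × 62.31) / 0.809 = (52.35121 − 11.90121) / 0.809 = 40.45000 / 0.809 = 50.00

50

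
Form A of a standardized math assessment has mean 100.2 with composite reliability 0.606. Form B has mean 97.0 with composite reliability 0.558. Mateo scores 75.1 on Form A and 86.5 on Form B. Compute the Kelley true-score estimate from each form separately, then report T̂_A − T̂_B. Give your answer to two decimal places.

T̂_A = 0.606(75.1) + 0.394(100.2) = 84.9894
T̂_B = 0.558(86.5) + 0.442(97.0) = 91.1410
T̂_A − T̂_B = -6.1516

-6.15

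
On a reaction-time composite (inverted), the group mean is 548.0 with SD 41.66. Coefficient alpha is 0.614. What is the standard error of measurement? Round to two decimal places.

25.88

SEM = SD · √(1 − ρ) = 41.66 × √0.386 = 41.66 × 0.6213 = 25.883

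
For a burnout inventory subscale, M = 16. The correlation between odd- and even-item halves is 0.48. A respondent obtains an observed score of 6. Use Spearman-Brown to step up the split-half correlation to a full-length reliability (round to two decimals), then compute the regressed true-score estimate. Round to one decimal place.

Spearman-Brown: ρ = 2r/(1 + r) = 2(0.48)/(1 + 0.48) = 0.960/1.48 = 0.6486 → 0.65
Regress the observed score toward the mean by the unreliability: T̂ = 0.65·6 + 0.35·16 = 3.90 + 5.60 = 9.50.

9.5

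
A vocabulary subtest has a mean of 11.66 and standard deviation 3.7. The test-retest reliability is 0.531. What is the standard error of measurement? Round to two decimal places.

2.53

SEM = SD · √(1 − ρ) = 3.7 × √0.469 = 3.7 × 0.6848 = 2.534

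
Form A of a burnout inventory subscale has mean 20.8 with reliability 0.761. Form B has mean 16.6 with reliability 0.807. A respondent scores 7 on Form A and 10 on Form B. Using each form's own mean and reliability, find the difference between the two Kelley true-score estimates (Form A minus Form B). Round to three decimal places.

T̂_A = 0.761(7) + 0.239(20.8) = 10.29820
T̂_B = 0.807(10) + 0.193(16.6) = 11.27380
T̂_A − T̂_B = -0.97560

-0.976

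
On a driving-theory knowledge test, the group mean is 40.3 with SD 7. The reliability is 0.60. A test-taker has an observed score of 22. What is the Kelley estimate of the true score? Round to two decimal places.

29.32

T̂ = 0.60(22) + 0.40(40.3) = 13.20 + 16.120 = 29.320 → 29.32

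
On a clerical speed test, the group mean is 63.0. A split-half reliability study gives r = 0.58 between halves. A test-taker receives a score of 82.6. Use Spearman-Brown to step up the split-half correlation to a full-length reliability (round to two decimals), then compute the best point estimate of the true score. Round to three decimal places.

77.308

Spearman-Brown: ρ = 2r/(1 + r) = 2(0.58)/(1 + 0.58) = 1.160/1.58 = 0.7342 → 0.73
T̂ = ρX + (1 − ρ)μ
  = 0.73 × 82.6 + 0.27 × 63.0
  = 60.298 + 17.010
  = 77.3080
  ≈ 77.308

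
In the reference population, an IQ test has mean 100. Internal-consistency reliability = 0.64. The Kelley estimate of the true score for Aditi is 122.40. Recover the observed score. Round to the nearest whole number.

135

T̂ = ρX + (1 − ρ)μ  ⇒  X = (T̂ − (1 − ρ)μ) / ρ
X = (122.40 − 0.36 × 100) / 0.64 = (122.40 − 36.00) / 0.64 = 86.40 / 0.64 = 135.00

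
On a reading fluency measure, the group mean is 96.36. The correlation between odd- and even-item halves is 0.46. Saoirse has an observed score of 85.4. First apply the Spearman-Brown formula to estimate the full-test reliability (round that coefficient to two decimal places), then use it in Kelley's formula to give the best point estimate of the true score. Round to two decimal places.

89.46

Spearman-Brown: ρ = 2r/(1 + r) = 2(0.46)/(1 + 0.46) = 0.920/1.46 = 0.6301 → 0.63
T̂ = 0.63(85.4) + 0.37(96.36) = 53.802 + 35.6532 = 89.455 → 89.46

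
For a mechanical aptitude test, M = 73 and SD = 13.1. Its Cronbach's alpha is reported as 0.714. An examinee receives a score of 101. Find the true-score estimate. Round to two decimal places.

Weight the observed score by reliability and the mean by (1 − reliability): T̂ = 0.714·101 + 0.286·73 = 72.114 + 20.878 = 92.992.

92.99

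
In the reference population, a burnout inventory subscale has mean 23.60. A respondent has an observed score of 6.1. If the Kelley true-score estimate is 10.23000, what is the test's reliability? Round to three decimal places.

T̂ = ρX + (1 − ρ)μ  ⇒  T̂ − μ = ρ(X − μ)
ρ = (T̂ − μ)/(X − μ) = (10.23000 − 23.60) / (6.1 − 23.60) = -13.37000 / -17.50 = 0.76400

0.764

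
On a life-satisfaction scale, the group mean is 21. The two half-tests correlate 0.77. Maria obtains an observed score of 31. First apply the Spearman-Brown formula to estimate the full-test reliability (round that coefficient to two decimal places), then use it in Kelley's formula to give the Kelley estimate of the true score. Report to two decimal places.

29.70

Spearman-Brown: ρ = 2r/(1 + r) = 2(0.77)/(1 + 0.77) = 1.540/1.77 = 0.8701 → 0.87
Regress the observed score toward the mean by the unreliability: T̂ = 0.87·31 + 0.13·21 = 26.97 + 2.73 = 29.700.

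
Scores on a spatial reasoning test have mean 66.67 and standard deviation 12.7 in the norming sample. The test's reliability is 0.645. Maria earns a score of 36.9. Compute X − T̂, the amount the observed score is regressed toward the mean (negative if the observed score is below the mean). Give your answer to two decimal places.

Weight the observed score by reliability and the mean by (1 − reliability): T̂ = 0.645·36.9 + 0.355·66.67 = 23.8005 + 23.66785 = 47.4684.
X − T̂ = 36.9 − 47.468 = -10.568 → -10.57

-10.57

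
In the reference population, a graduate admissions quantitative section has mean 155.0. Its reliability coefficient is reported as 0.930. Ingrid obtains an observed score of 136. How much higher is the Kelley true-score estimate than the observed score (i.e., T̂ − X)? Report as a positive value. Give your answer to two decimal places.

1.33

T̂ = 0.930(136) + 0.070(155.0) = 126.480 + 10.8500 = 137.3300 → 137.330
T̂ − X = 137.330 − 136 = 1.330 → 1.33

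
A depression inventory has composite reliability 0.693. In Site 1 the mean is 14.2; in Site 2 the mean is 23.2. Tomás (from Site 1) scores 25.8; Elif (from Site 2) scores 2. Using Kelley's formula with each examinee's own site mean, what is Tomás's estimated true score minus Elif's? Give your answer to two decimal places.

T̂_Tomás = 0.693(25.8) + 0.307(14.2) = 22.2388
T̂_Elif = 0.693(2) + 0.307(23.2) = 8.5084
Difference = 22.2388 − 8.5084 = 13.7304

13.73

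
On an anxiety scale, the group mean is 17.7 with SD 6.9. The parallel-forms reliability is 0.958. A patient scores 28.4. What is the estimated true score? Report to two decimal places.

27.95

T̂ = ρX + (1 − ρ)μ
  = 0.958 × 28.4 + 0.042 × 17.7
  = 27.2072 + 0.7434
  = 27.951
  ≈ 27.95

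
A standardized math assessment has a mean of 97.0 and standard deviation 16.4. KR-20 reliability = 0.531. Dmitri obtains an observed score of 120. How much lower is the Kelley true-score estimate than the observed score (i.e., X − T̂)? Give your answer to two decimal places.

10.79

T̂ = ρX + (1 − ρ)μ
  = 0.531 × 120 + 0.469 × 97.0
  = 63.720 + 45.4930
  = 109.2130
  ≈ 109.213
X − T̂ = 120 − 109.213 = 10.787 → 10.79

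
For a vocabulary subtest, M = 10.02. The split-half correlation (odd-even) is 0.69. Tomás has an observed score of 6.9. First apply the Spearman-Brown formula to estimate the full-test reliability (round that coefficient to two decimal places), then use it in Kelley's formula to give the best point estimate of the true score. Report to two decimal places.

Spearman-Brown: ρ = 2r/(1 + r) = 2(0.69)/(1 + 0.69) = 1.380/1.69 = 0.8166 → 0.82
Regress the observed score toward the mean by the unreliability: T̂ = 0.82·6.9 + 0.18·10.02 = 5.658 + 1.8036 = 7.462.

7.46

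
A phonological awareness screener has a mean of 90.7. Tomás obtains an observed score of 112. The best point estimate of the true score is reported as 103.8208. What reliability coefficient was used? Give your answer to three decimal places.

T̂ = ρX + (1 − ρ)μ  ⇒  T̂ − μ = ρ(X − μ)
ρ = (T̂ − μ)/(X − μ) = (103.8208 − 90.7) / (112 − 90.7) = 13.1208 / 21.3 = 0.61600

0.616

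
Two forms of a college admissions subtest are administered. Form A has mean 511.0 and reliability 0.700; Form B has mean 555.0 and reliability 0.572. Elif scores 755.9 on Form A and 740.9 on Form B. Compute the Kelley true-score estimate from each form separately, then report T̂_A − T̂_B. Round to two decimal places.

21.10

T̂_A = 0.700(755.9) + 0.300(511.0) = 682.4300
T̂_B = 0.572(740.9) + 0.428(555.0) = 661.3348
T̂_A − T̂_B = 21.0952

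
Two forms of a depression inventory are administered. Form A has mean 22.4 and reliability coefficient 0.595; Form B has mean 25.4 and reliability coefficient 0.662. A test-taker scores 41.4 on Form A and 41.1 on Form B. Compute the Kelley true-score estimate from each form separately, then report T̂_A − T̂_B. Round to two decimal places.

T̂_A = 0.595(41.4) + 0.405(22.4) = 33.7050
T̂_B = 0.662(41.1) + 0.338(25.4) = 35.7934
T̂_A − T̂_B = -2.0884

-2.09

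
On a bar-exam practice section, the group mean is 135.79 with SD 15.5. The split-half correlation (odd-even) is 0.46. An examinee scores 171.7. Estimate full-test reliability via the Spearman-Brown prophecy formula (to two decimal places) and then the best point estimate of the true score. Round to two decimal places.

158.41

Spearman-Brown: ρ = 2r/(1 + r) = 2(0.46)/(1 + 0.46) = 0.920/1.46 = 0.6301 → 0.63
T̂ = ρX + (1 − ρ)μ
  = 0.63 × 171.7 + 0.37 × 135.79
  = 108.171 + 50.2423
  = 158.413
  ≈ 158.41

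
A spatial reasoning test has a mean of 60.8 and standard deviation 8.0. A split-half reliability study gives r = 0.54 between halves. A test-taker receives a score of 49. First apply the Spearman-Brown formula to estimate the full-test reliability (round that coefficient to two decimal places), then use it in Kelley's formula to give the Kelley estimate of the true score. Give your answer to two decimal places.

Spearman-Brown: ρ = 2r/(1 + r) = 2(0.54)/(1 + 0.54) = 1.080/1.54 = 0.7013 → 0.70
T̂ = 0.70(49) + 0.30(60.8) = 34.30 + 18.240 = 52.540 → 52.54

52.54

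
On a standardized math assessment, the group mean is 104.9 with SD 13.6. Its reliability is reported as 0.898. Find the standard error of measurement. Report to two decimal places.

SEM = SD · √(1 − ρ) = 13.6 × √0.102 = 13.6 × 0.3194 = 4.343

4.34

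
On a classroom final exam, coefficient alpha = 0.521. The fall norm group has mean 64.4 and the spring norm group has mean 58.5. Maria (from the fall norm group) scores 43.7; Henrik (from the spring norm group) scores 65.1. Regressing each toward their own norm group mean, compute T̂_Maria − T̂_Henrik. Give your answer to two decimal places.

T̂_Maria = 0.521(43.7) + 0.479(64.4) = 53.6153
T̂_Henrik = 0.521(65.1) + 0.479(58.5) = 61.9386
Difference = 53.6153 − 61.9386 = -8.3233

-8.32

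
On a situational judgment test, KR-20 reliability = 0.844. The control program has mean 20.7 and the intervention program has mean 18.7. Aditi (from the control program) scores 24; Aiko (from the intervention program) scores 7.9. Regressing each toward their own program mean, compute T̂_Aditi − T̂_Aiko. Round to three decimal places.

13.900

T̂_Aditi = 0.844(24) + 0.156(20.7) = 23.48520
T̂_Aiko = 0.844(7.9) + 0.156(18.7) = 9.58480
Difference = 23.48520 − 9.58480 = 13.90040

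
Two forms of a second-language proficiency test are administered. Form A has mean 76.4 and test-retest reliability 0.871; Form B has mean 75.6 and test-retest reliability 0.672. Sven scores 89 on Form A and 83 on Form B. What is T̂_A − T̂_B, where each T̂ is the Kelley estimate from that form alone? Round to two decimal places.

T̂_A = 0.871(89) + 0.129(76.4) = 87.3746
T̂_B = 0.672(83) + 0.328(75.6) = 80.5728
T̂_A − T̂_B = 6.8018

6.80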